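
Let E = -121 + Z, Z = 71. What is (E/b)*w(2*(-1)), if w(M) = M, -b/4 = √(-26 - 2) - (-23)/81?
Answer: -46575/184237 + 328050*I*√7/184237 ≈ -0.2528 + 4.711*I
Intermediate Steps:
b = -92/81 - 8*I*√7 (b = -4*(√(-26 - 2) - (-23)/81) = -4*(√(-28) - (-23)/81) = -4*(2*I*√7 - 1*(-23/81)) = -4*(2*I*√7 + 23/81) = -4*(23/81 + 2*I*√7) = -92/81 - 8*I*√7 ≈ -1.1358 - 21.166*I)
E = -50 (E = -121 + 71 = -50)
(E/b)*w(2*(-1)) = (-50/(-92/81 - 8*I*√7))*(2*(-1)) = -50/(-92/81 - 8*I*√7)*(-2) = 100/(-92/81 - 8*I*√7)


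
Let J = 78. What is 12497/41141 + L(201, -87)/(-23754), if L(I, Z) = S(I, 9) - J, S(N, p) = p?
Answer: 99897489/325754438 ≈ 0.30666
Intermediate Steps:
L(I, Z) = -69 (L(I, Z) = 9 - 1*78 = 9 - 78 = -69)
12497/41141 + L(201, -87)/(-23754) = 12497/41141 - 69/(-23754) = 12497*(1/41141) - 69*(-1/23754) = 12497/41141 + 23/7918 = 99897489/325754438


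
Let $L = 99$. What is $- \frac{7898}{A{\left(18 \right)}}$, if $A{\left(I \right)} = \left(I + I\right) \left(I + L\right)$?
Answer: $- \frac{3949}{2106} \approx -1.8751$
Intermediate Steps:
$A{\left(I \right)} = 2 I \left(99 + I\right)$ ($A{\left(I \right)} = \left(I + I\right) \left(I + 99\right) = 2 I \left(99 + I\right)$)
$- \frac{7898}{A{\left(18 \right)}} = - \frac{7898}{2 \cdot 18 \left(99 + 18\right)} = - \frac{7898}{2 \cdot 18 \cdot 117} = - \frac{7898}{4212} = \left(-7898\right) \frac{1}{4212} = - \frac{3949}{2106}$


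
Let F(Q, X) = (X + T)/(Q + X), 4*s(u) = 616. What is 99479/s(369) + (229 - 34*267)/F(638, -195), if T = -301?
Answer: 326519031/38192 ≈ 8549.4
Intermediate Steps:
s(u) = 154 (s(u) = (1/4)*616 = 154)
F(Q, X) = (-301 + X)/(Q + X) (F(Q, X) = (X - 301)/(Q + X) = (-301 + X)/(Q + X))
99479/s(369) + (229 - 34*267)/F(638, -195) = 99479/154 + (229 - 34*267)/(((-301 - 195)/(638 - 195))) = 99479*(1/154) + (229 - 9078)/((-496/443)) = 99479/154 - 8849/((1/443)*(-496)) = 99479/154 - 8849/(-496/443) = 99479/154 - 8849*(-443/496) = 99479/154 + 3920107/496 = 326519031/38192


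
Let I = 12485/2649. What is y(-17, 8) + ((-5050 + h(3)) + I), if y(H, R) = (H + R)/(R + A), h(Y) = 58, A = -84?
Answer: -1004036707/201324 ≈ -4987.2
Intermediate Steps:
I = 12485/2649 (I = 12485*(1/2649) = 12485/2649 ≈ 4.7131)
y(H, R) = (H + R)/(-84 + R) (y(H, R) = (H + R)/(R - 84) = (H + R)/(-84 + R))
y(-17, 8) + ((-5050 + h(3)) + I) = (-17 + 8)/(-84 + 8) + ((-5050 + 58) + 12485/2649) = -9/(-76) + (-4992 + 12485/2649) = -1/76*(-9) - 13211323/2649 = 9/76 - 13211323/2649 = -1004036707/201324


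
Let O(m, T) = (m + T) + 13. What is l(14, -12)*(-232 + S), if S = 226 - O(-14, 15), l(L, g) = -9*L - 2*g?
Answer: 2040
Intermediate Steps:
O(m, T) = 13 + T + m (O(m, T) = (T + m) + 13 = 13 + T + m)
S = 212 (S = 226 - (13 + 15 - 14) = 226 - 1*14 = 226 - 14 = 212)
l(14, -12)*(-232 + S) = (-9*14 - 2*(-12))*(-232 + 212) = (-126 + 24)*(-20) = -102*(-20) = 2040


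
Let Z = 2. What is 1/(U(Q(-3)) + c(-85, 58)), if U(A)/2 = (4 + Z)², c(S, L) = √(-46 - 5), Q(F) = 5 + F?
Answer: 24/1745 - I*√51/5235 ≈ 0.013754 - 0.0013642*I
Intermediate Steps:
c(S, L) = I*√51 (c(S, L) = √(-51) = I*√51)
U(A) = 72 (U(A) = 2*(4 + 2)² = 2*6² = 2*36 = 72)
1/(U(Q(-3)) + c(-85, 58)) = 1/(72 + I*√51)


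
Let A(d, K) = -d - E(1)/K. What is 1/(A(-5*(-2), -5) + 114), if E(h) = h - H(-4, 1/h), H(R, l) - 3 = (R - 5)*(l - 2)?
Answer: 5/509 ≈ 0.0098232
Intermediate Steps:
H(R, l) = 3 + (-5 + R)*(-2 + l) (H(R, l) = 3 + (R - 5)*(l - 2) = 3 + (-5 + R)*(-2 + l))
E(h) = -21 + h + 9/h (E(h) = h - (13 - 5/h - 2*(-4) - 4/h) = h - (13 - 5/h + 8 - 4/h) = h - (21 - 9/h) = h + (-21 + 9/h) = -21 + h + 9/h)
A(d, K) = -d + 11/K (A(d, K) = -d - (-21 + 1 + 9/1)/K = -d - (-21 + 1 + 9*1)/K = -d - (-21 + 1 + 9)/K = -d - (-11)/K = -d + 11/K)
1/(A(-5*(-2), -5) + 114) = 1/((-(-5)*(-2) + 11/(-5)) + 114) = 1/((-1*10 + 11*(-1/5)) + 114) = 1/((-10 - 11/5) + 114) = 1/(-61/5 + 114) = 1/(509/5) = 5/509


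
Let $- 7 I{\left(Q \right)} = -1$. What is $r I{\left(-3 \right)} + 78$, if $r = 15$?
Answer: $\frac{561}{7} \approx 80.143$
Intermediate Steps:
$I{\left(Q \right)} = \frac{1}{7}$ ($I{\left(Q \right)} = \left(- \frac{1}{7}\right) \left(-1\right) = \frac{1}{7}$)
$r I{\left(-3 \right)} + 78 = 15 \cdot \frac{1}{7} + 78 = \frac{15}{7} + 78 = \frac{561}{7}$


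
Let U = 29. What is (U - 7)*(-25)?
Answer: -550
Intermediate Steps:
(U - 7)*(-25) = (29 - 7)*(-25) = 22*(-25) = -550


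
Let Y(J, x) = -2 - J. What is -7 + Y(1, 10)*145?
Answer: -442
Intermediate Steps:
-7 + Y(1, 10)*145 = -7 + (-2 - 1*1)*145 = -7 + (-2 - 1)*145 = -7 - 3*145 = -7 - 435 = -442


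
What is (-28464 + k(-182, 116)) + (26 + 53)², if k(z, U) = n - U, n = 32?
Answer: -22307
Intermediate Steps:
k(z, U) = 32 - U
(-28464 + k(-182, 116)) + (26 + 53)² = (-28464 + (32 - 1*116)) + (26 + 53)² = (-28464 + (32 - 116)) + 79² = (-28464 - 84) + 6241 = -28548 + 6241 = -22307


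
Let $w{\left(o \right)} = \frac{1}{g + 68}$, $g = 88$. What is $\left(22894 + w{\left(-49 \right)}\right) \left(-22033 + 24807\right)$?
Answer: $\frac{4953621955}{78} \approx 6.3508 \cdot 10^{7}$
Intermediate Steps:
$w{\left(o \right)} = \frac{1}{156}$ ($w{\left(o \right)} = \frac{1}{88 + 68} = \frac{1}{156}$)
$\left(22894 + w{\left(-49 \right)}\right) \left(-22033 + 24807\right) = \left(22894 + \frac{1}{156}\right) \left(-22033 + 24807\right) = \frac{3571465}{156} \cdot 2774 = \frac{4953621955}{78}$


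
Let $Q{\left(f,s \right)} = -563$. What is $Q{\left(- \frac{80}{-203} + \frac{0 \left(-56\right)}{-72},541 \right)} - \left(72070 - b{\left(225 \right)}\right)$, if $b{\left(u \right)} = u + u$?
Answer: $-72183$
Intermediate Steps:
$b{\left(u \right)} = 2 u$
$Q{\left(- \frac{80}{-203} + \frac{0 \left(-56\right)}{-72},541 \right)} - \left(72070 - b{\left(225 \right)}\right) = -563 - \left(72070 - 2 \cdot 225\right) = -563 - \left(72070 - 450\right) = -563 - 71620 = -72183$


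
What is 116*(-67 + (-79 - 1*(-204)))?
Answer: 6728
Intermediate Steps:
116*(-67 + (-79 - 1*(-204))) = 116*(-67 + (-79 + 204)) = 116*(-67 + 125) = 116*58 = 6728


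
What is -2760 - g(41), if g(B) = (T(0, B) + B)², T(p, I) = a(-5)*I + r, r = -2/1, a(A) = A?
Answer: -30316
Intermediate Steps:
r = -2 (r = -2*1 = -2)
T(p, I) = -2 - 5*I (T(p, I) = -5*I - 2 = -2 - 5*I)
g(B) = (-2 - 4*B)² (g(B) = ((-2 - 5*B) + B)² = (-2 - 4*B)²)
-2760 - g(41) = -2760 - 4*(1 + 2*41)² = -2760 - 4*(1 + 82)² = -2760 - 4*83² = -2760 - 4*6889 = -2760 - 1*27556 = -2760 - 27556 = -30316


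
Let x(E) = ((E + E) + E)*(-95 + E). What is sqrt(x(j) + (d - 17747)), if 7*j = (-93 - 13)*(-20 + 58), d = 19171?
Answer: 2*sqrt(14194997)/7 ≈ 1076.5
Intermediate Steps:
j = -4028/7 (j = ((-93 - 13)*(-20 + 58))/7 = (-106*38)/7 = (1/7)*(-4028) = -4028/7 ≈ -575.43)
x(E) = 3*E*(-95 + E) (x(E) = (2*E + E)*(-95 + E) = (3*E)*(-95 + E) = 3*E*(-95 + E))
sqrt(x(j) + (d - 17747)) = sqrt(3*(-4028/7)*(-95 - 4028/7) + (19171 - 17747)) = sqrt(3*(-4028/7)*(-4693/7) + 1424) = sqrt(56710212/49 + 1424) = sqrt(56779988/49) = 2*sqrt(14194997)/7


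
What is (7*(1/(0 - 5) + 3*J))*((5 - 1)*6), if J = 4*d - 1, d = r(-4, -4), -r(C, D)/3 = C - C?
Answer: -2688/5 ≈ -537.60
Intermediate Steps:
r(C, D) = 0 (r(C, D) = -3*(C - C) = -3*0 = 0)
d = 0
J = -1 (J = 4*0 - 1 = 0 - 1 = -1)
(7*(1/(0 - 5) + 3*J))*((5 - 1)*6) = (7*(1/(0 - 5) + 3*(-1)))*((5 - 1)*6) = (7*(1/(-5) - 3))*(4*6) = (7*(-1/5 - 3))*24 = (7*(-16/5))*24 = -112/5*24 = -2688/5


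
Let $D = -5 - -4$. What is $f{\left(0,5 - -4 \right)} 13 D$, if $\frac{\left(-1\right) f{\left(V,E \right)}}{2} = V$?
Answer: $0$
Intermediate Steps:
$f{\left(V,E \right)} = - 2 V$
$D = -1$ ($D = -5 + 4 = -1$)
$f{\left(0,5 - -4 \right)} 13 D = \left(-2\right) 0 \cdot 13 \left(-1\right) = 0 \cdot 13 \left(-1\right) = 0 \left(-1\right) = 0$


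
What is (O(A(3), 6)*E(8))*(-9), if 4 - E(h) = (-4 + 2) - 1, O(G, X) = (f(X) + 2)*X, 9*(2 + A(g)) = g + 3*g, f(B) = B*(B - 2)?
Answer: -9828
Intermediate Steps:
f(B) = B*(-2 + B)
A(g) = -2 + 4*g/9 (A(g) = -2 + (g + 3*g)/9 = -2 + (4*g)/9 = -2 + 4*g/9)
O(G, X) = X*(2 + X*(-2 + X)) (O(G, X) = (X*(-2 + X) + 2)*X = (2 + X*(-2 + X))*X = X*(2 + X*(-2 + X)))
E(h) = 7 (E(h) = 4 - ((-4 + 2) - 1) = 4 - (-2 - 1) = 4 - 1*(-3) = 4 + 3 = 7)
(O(A(3), 6)*E(8))*(-9) = ((6*(2 + 6*(-2 + 6)))*7)*(-9) = ((6*(2 + 6*4))*7)*(-9) = ((6*(2 + 24))*7)*(-9) = ((6*26)*7)*(-9) = (156*7)*(-9) = 1092*(-9) = -9828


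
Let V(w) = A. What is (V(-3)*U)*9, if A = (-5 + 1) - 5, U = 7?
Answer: -567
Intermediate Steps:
A = -9 (A = -4 - 5 = -9)
V(w) = -9
(V(-3)*U)*9 = -9*7*9 = -63*9 = -567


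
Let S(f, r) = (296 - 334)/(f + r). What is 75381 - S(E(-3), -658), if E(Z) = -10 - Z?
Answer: 2638333/35 ≈ 75381.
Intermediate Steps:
S(f, r) = -38/(f + r)
75381 - S(E(-3), -658) = 75381 - (-38)/((-10 - 1*(-3)) - 658) = 75381 - (-38)/((-10 + 3) - 658) = 75381 - (-38)/(-7 - 658) = 75381 - (-38)/(-665) = 75381 - (-38)*(-1)/665 = 75381 - 1*2/35 = 75381 - 2/35 = 2638333/35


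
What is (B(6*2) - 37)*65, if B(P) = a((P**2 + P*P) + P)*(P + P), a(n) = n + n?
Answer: 933595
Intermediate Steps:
a(n) = 2*n
B(P) = 2*P*(2*P + 4*P**2) (B(P) = (2*((P**2 + P*P) + P))*(P + P) = (2*((P**2 + P**2) + P))*(2*P) = (2*(2*P**2 + P))*(2*P) = (2*(P + 2*P**2))*(2*P) = (2*P + 4*P**2)*(2*P) = 2*P*(2*P + 4*P**2))
(B(6*2) - 37)*65 = ((6*2)**2*(4 + 8*(6*2)) - 37)*65 = (12**2*(4 + 8*12) - 37)*65 = (144*(4 + 96) - 37)*65 = (144*100 - 37)*65 = (14400 - 37)*65 = 14363*65 = 933595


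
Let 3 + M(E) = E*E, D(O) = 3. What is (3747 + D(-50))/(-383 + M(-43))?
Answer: 3750/1463 ≈ 2.5632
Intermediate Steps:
M(E) = -3 + E² (M(E) = -3 + E*E = -3 + E²)
(3747 + D(-50))/(-383 + M(-43)) = (3747 + 3)/(-383 + (-3 + (-43)²)) = 3750/(-383 + (-3 + 1849)) = 3750/(-383 + 1846) = 3750/1463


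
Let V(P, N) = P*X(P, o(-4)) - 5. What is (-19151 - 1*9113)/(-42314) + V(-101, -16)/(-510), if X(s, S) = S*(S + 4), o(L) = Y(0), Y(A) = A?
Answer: 1462621/2158014 ≈ 0.67776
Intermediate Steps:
o(L) = 0
X(s, S) = S*(4 + S)
V(P, N) = -5 (V(P, N) = P*(0*(4 + 0)) - 5 = P*(0*4) - 5 = P*0 - 5 = 0 - 5 = -5)
(-19151 - 1*9113)/(-42314) + V(-101, -16)/(-510) = (-19151 - 1*9113)/(-42314) - 5/(-510) = (-19151 - 9113)*(-1/42314) - 5*(-1/510) = -28264*(-1/42314) + 1/102 = 14132/21157 + 1/102 = 1462621/2158014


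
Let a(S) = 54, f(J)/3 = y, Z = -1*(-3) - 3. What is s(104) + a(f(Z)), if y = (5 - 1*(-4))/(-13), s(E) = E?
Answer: 158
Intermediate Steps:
Z = 0 (Z = 3 - 3 = 0)
y = -9/13 (y = (5 + 4)*(-1/13) = 9*(-1/13) = -9/13 ≈ -0.69231)
f(J) = -27/13 (f(J) = 3*(-9/13) = -27/13)
s(104) + a(f(Z)) = 104 + 54 = 158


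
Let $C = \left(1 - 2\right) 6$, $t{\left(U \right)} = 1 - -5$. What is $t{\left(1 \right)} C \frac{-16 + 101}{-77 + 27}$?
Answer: $\frac{306}{5} \approx 61.2$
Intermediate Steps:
$t{\left(U \right)} = 6$ ($t{\left(U \right)} = 1 + 5 = 6$)
$C = -6$ ($C = \left(-1\right) 6 = -6$)
$t{\left(1 \right)} C \frac{-16 + 101}{-77 + 27} = 6 \left(-6\right) \frac{-16 + 101}{-77 + 27} = - 36 \frac{85}{-50} = - 36 \cdot 85 \left(- \frac{1}{50}\right) = \left(-36\right) \left(- \frac{17}{10}\right) = \frac{306}{5}$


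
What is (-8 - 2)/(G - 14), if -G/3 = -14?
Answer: -5/14 ≈ -0.35714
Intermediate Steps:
G = 42 (G = -3*(-14) = 42)
(-8 - 2)/(G - 14) = (-8 - 2)/(42 - 14) = -10/28 = -10*1/28 = -5/14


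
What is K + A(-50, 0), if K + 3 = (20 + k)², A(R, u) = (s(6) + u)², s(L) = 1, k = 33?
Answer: 2807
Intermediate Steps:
A(R, u) = (1 + u)²
K = 2806 (K = -3 + (20 + 33)² = -3 + 53² = -3 + 2809 = 2806)
K + A(-50, 0) = 2806 + (1 + 0)² = 2806 + 1² = 2806 + 1 = 2807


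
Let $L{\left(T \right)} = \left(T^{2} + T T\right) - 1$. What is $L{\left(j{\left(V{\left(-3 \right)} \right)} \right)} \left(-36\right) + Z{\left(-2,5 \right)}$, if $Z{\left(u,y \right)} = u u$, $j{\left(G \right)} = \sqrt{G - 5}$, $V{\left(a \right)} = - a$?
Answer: $184$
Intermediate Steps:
$j{\left(G \right)} = \sqrt{-5 + G}$
$Z{\left(u,y \right)} = u^{2}$
$L{\left(T \right)} = -1 + 2 T^{2}$ ($L{\left(T \right)} = \left(T^{2} + T^{2}\right) - 1 = 2 T^{2} - 1 = -1 + 2 T^{2}$)
$L{\left(j{\left(V{\left(-3 \right)} \right)} \right)} \left(-36\right) + Z{\left(-2,5 \right)} = \left(-1 + 2 \left(\sqrt{-5 - -3}\right)^{2}\right) \left(-36\right) + \left(-2\right)^{2} = \left(-1 + 2 \left(\sqrt{-5 + 3}\right)^{2}\right) \left(-36\right) + 4 = \left(-1 + 2 \left(\sqrt{-2}\right)^{2}\right) \left(-36\right) + 4 = \left(-1 + 2 \left(i \sqrt{2}\right)^{2}\right) \left(-36\right) + 4 = \left(-1 + 2 \left(-2\right)\right) \left(-36\right) + 4 = \left(-1 - 4\right) \left(-36\right) + 4 = \left(-5\right) \left(-36\right) + 4 = 180 + 4 = 184$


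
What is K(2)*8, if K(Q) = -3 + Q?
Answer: -8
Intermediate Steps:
K(2)*8 = (-3 + 2)*8 = -1*8 = -8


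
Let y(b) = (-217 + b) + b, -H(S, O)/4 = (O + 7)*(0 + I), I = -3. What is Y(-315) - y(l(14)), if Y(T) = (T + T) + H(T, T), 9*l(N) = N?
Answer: -37009/9 ≈ -4112.1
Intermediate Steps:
l(N) = N/9
H(S, O) = 84 + 12*O (H(S, O) = -4*(O + 7)*(0 - 3) = -4*(7 + O)*(-3) = -4*(-21 - 3*O) = 84 + 12*O)
Y(T) = 84 + 14*T (Y(T) = (T + T) + (84 + 12*T) = 2*T + (84 + 12*T) = 84 + 14*T)
y(b) = -217 + 2*b
Y(-315) - y(l(14)) = (84 + 14*(-315)) - (-217 + 2*((⅑)*14)) = (84 - 4410) - (-217 + 2*(14/9)) = -4326 - (-217 + 28/9) = -4326 - 1*(-1925/9) = -4326 + 1925/9 = -37009/9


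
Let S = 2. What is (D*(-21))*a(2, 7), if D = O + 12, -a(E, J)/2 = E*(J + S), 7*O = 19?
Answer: 11124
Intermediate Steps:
O = 19/7 (O = (⅐)*19 = 19/7 ≈ 2.7143)
a(E, J) = -2*E*(2 + J) (a(E, J) = -2*E*(J + 2) = -2*E*(2 + J))
D = 103/7 (D = 19/7 + 12 = 103/7 ≈ 14.714)
(D*(-21))*a(2, 7) = ((103/7)*(-21))*(-2*2*(2 + 7)) = -(-618)*2*9 = -309*(-36) = 11124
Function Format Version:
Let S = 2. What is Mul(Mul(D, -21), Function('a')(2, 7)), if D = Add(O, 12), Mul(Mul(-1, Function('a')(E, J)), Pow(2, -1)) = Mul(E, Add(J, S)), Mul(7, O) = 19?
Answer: 11124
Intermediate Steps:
O = Rational(19, 7) (O = Mul(Rational(1, 7), 19) = Rational(19, 7) ≈ 2.7143)
Function('a')(E, J) = Mul(-2, E, Add(2, J)) (Function('a')(E, J) = Mul(-2, Mul(E, Add(J, 2))) = Mul(-2, Mul(E, Add(2, J))) = Mul(-2, E, Add(2, J)))
D = Rational(103, 7) (D = Add(Rational(19, 7), 12) = Rational(103, 7) ≈ 14.714)
Mul(Mul(D, -21), Function('a')(2, 7)) = Mul(Mul(Rational(103, 7), -21), Mul(-2, 2, Add(2, 7))) = Mul(-309, Mul(-2, 2, 9)) = Mul(-309, -36) = 11124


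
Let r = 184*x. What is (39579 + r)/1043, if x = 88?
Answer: 55771/1043 ≈ 53.472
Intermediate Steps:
r = 16192 (r = 184*88 = 16192)
(39579 + r)/1043 = (39579 + 16192)/1043 = 55771*(1/1043) = 55771/1043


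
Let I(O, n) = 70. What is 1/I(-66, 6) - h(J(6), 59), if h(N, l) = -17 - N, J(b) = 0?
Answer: 1191/70 ≈ 17.014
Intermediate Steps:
1/I(-66, 6) - h(J(6), 59) = 1/70 - (-17 - 1*0) = 1/70 - (-17 + 0) = 1/70 - 1*(-17) = 1/70 + 17 = 1191/70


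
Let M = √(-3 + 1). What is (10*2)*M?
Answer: 20*I*√2 ≈ 28.284*I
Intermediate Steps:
M = I*√2 (M = √(-2) = I*√2 ≈ 1.4142*I)
(10*2)*M = (10*2)*(I*√2) = 20*(I*√2) = 20*I*√2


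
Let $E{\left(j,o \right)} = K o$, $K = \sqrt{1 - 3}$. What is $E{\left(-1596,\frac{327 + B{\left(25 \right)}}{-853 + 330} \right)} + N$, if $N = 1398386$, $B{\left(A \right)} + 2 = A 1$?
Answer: $1398386 - \frac{350 i \sqrt{2}}{523} \approx 1.3984 \cdot 10^{6} - 0.94641 i$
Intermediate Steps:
$B{\left(A \right)} = -2 + A$ ($B{\left(A \right)} = -2 + A 1 = -2 + A$)
$K = i \sqrt{2}$ ($K = \sqrt{-2} = i \sqrt{2} \approx 1.4142 i$)
$E{\left(j,o \right)} = i o \sqrt{2}$ ($E{\left(j,o \right)} = i \sqrt{2} o = i o \sqrt{2}$)
$E{\left(-1596,\frac{327 + B{\left(25 \right)}}{-853 + 330} \right)} + N = i \frac{327 + \left(-2 + 25\right)}{-853 + 330} \sqrt{2} + 1398386 = i \frac{327 + 23}{-523} \sqrt{2} + 1398386 = i 350 \left(- \frac{1}{523}\right) \sqrt{2} + 1398386 = i \left(- \frac{350}{523}\right) \sqrt{2} + 1398386 = - \frac{350 i \sqrt{2}}{523} + 1398386 = 1398386 - \frac{350 i \sqrt{2}}{523}$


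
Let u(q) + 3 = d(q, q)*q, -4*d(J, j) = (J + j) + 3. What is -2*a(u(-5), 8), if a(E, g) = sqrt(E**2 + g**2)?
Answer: -sqrt(3233)/2 ≈ -28.430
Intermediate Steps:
d(J, j) = -3/4 - J/4 - j/4 (d(J, j) = -((J + j) + 3)/4 = -(3 + J + j)/4 = -3/4 - J/4 - j/4)
u(q) = -3 + q*(-3/4 - q/2) (u(q) = -3 + (-3/4 - q/4 - q/4)*q = -3 + (-3/4 - q/2)*q = -3 + q*(-3/4 - q/2))
-2*a(u(-5), 8) = -2*sqrt((-3 - 1/4*(-5)*(3 + 2*(-5)))**2 + 8**2) = -2*sqrt((-3 - 1/4*(-5)*(3 - 10))**2 + 64) = -2*sqrt((-3 - 1/4*(-5)*(-7))**2 + 64) = -2*sqrt((-3 - 35/4)**2 + 64) = -2*sqrt((-47/4)**2 + 64) = -2*sqrt(2209/16 + 64) = -sqrt(3233)/2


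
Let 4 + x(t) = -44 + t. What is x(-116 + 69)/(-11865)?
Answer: 19/2373 ≈ 0.0080067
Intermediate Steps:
x(t) = -48 + t (x(t) = -4 + (-44 + t) = -48 + t)
x(-116 + 69)/(-11865) = (-48 + (-116 + 69))/(-11865) = (-48 - 47)*(-1/11865) = -95*(-1/11865) = 19/2373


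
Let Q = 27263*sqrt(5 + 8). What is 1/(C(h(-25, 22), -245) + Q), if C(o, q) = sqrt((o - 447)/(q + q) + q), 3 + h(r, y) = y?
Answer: 35/(954205*sqrt(13) + I*sqrt(299055)) ≈ 1.0173e-5 - 1.617e-9*I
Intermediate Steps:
Q = 27263*sqrt(13) ≈ 98298.
h(r, y) = -3 + y
C(o, q) = sqrt(q + (-447 + o)/(2*q)) (C(o, q) = sqrt((-447 + o)/((2*q)) + q) = sqrt((-447 + o)*(1/(2*q)) + q) = sqrt((-447 + o)/(2*q) + q) = sqrt(q + (-447 + o)/(2*q)))
1/(C(h(-25, 22), -245) + Q) = 1/(sqrt(2)*sqrt((-447 + (-3 + 22) + 2*(-245)**2)/(-245))/2 + 27263*sqrt(13)) = 1/(sqrt(2)*sqrt(-(-447 + 19 + 2*60025)/245)/2 + 27263*sqrt(13)) = 1/(sqrt(2)*sqrt(-(-447 + 19 + 120050)/245)/2 + 27263*sqrt(13)) = 1/(sqrt(2)*sqrt(-1/245*119622)/2 + 27263*sqrt(13)) = 1/(sqrt(2)*sqrt(-119622/245)/2 + 27263*sqrt(13)) = 1/(sqrt(2)*(I*sqrt(598110)/35)/2 + 27263*sqrt(13)) = 1/(I*sqrt(299055)/35 + 27263*sqrt(13)) = 1/(27263*sqrt(13) + I*sqrt(299055)/35)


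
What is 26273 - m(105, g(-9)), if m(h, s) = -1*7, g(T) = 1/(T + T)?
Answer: 26280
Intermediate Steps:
g(T) = 1/(2*T)
m(h, s) = -7
26273 - m(105, g(-9)) = 26273 - 1*(-7) = 26273 + 7 = 26280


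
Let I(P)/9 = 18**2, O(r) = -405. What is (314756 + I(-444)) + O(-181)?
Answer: 317267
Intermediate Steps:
I(P) = 2916 (I(P) = 9*18**2 = 9*324 = 2916)
(314756 + I(-444)) + O(-181) = (314756 + 2916) - 405 = 317672 - 405 = 317267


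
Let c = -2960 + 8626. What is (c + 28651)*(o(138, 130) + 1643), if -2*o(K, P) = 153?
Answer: 107515161/2 ≈ 5.3758e+7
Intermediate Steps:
c = 5666
o(K, P) = -153/2 (o(K, P) = -1/2*153 = -153/2)
(c + 28651)*(o(138, 130) + 1643) = (5666 + 28651)*(-153/2 + 1643) = 34317*(3133/2) = 107515161/2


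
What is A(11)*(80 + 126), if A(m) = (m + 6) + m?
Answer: 5768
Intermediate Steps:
A(m) = 6 + 2*m (A(m) = (6 + m) + m = 6 + 2*m)
A(11)*(80 + 126) = (6 + 2*11)*(80 + 126) = (6 + 22)*206 = 28*206 = 5768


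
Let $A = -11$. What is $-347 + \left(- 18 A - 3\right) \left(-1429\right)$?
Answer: $-279002$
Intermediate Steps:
$-347 + \left(- 18 A - 3\right) \left(-1429\right) = -347 + \left(\left(-18\right) \left(-11\right) - 3\right) \left(-1429\right) = -347 + \left(198 - 3\right) \left(-1429\right) = -347 + 195 \left(-1429\right) = -347 - 278655 = -279002$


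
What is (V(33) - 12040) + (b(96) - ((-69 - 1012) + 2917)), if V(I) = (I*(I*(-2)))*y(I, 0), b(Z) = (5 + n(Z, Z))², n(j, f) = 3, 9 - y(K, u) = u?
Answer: -33414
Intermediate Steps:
y(K, u) = 9 - u
b(Z) = 64 (b(Z) = (5 + 3)² = 8² = 64)
V(I) = -18*I² (V(I) = (I*(I*(-2)))*(9 - 1*0) = (I*(-2*I))*(9 + 0) = -2*I²*9 = -18*I²)
(V(33) - 12040) + (b(96) - ((-69 - 1012) + 2917)) = (-18*33² - 12040) + (64 - ((-69 - 1012) + 2917)) = (-18*1089 - 12040) + (64 - (-1081 + 2917)) = (-19602 - 12040) + (64 - 1*1836) = -31642 + (64 - 1836) = -31642 - 1772 = -33414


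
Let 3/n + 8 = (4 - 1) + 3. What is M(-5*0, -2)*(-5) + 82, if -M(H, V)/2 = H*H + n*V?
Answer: 112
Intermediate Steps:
n = -3/2 (n = 3/(-8 + ((4 - 1) + 3)) = 3/(-8 + (3 + 3)) = 3/(-8 + 6) = 3/(-2) = 3*(-½) = -3/2 ≈ -1.5000)
M(H, V) = -2*H² + 3*V (M(H, V) = -2*(H*H - 3*V/2) = -2*(H² - 3*V/2) = -2*H² + 3*V)
M(-5*0, -2)*(-5) + 82 = (-2*(-5*0)² + 3*(-2))*(-5) + 82 = (-2*0² - 6)*(-5) + 82 = (-2*0 - 6)*(-5) + 82 = (0 - 6)*(-5) + 82 = -6*(-5) + 82 = 30 + 82 = 112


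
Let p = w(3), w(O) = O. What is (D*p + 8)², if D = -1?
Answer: 25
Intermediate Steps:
p = 3
(D*p + 8)² = (-1*3 + 8)² = (-3 + 8)² = 5² = 25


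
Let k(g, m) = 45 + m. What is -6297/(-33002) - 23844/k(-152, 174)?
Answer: -261840215/2409146 ≈ -108.69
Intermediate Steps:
-6297/(-33002) - 23844/k(-152, 174) = -6297/(-33002) - 23844/(45 + 174) = -6297*(-1/33002) - 23844/219 = 6297/33002 - 23844*1/219 = 6297/33002 - 7948/73 = -261840215/2409146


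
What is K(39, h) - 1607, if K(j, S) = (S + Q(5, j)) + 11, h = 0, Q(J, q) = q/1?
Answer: -1557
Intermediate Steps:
Q(J, q) = q (Q(J, q) = q*1 = q)
K(j, S) = 11 + S + j (K(j, S) = (S + j) + 11 = 11 + S + j)
K(39, h) - 1607 = (11 + 0 + 39) - 1607 = 50 - 1607 = -1557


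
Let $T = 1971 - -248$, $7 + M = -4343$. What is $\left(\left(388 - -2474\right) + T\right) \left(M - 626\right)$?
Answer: $-25283056$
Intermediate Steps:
$M = -4350$ ($M = -7 - 4343 = -4350$)
$T = 2219$ ($T = 1971 + 248 = 2219$)
$\left(\left(388 - -2474\right) + T\right) \left(M - 626\right) = \left(\left(388 - -2474\right) + 2219\right) \left(-4350 - 626\right) = \left(\left(388 + 2474\right) + 2219\right) \left(-4976\right) = \left(2862 + 2219\right) \left(-4976\right) = 5081 \left(-4976\right) = -25283056$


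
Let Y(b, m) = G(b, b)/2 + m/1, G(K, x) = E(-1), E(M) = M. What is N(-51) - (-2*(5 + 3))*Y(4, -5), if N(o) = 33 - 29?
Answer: -84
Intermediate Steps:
G(K, x) = -1
N(o) = 4
Y(b, m) = -½ + m (Y(b, m) = -1/2 + m/1 = -1*½ + m*1 = -½ + m)
N(-51) - (-2*(5 + 3))*Y(4, -5) = 4 - (-2*(5 + 3))*(-½ - 5) = 4 - (-2*8)*(-11)/2 = 4 - (-16)*(-11)/2 = 4 - 1*88 = 4 - 88 = -84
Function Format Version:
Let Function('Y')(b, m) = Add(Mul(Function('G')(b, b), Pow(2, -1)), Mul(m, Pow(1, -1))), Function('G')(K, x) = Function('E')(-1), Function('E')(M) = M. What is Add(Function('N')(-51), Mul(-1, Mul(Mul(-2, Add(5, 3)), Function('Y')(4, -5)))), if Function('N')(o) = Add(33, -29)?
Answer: -84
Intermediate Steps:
Function('G')(K, x) = -1
Function('N')(o) = 4
Function('Y')(b, m) = Add(Rational(-1, 2), m) (Function('Y')(b, m) = Add(Mul(-1, Pow(2, -1)), Mul(m, Pow(1, -1))) = Add(Mul(-1, Rational(1, 2)), Mul(m, 1)) = Add(Rational(-1, 2), m))
Add(Function('N')(-51), Mul(-1, Mul(Mul(-2, Add(5, 3)), Function('Y')(4, -5)))) = Add(4, Mul(-1, Mul(Mul(-2, Add(5, 3)), Add(Rational(-1, 2), -5)))) = Add(4, Mul(-1, Mul(Mul(-2, 8), Rational(-11, 2)))) = Add(4, Mul(-1, Mul(-16, Rational(-11, 2)))) = Add(4, Mul(-1, 88)) = Add(4, -88) = -84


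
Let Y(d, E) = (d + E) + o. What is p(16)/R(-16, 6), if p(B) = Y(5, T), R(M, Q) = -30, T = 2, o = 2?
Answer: -3/10 ≈ -0.30000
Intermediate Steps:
Y(d, E) = 2 + E + d (Y(d, E) = (d + E) + 2 = (E + d) + 2 = 2 + E + d)
p(B) = 9 (p(B) = 2 + 2 + 5 = 9)
p(16)/R(-16, 6) = 9/(-30) = 9*(-1/30) = -3/10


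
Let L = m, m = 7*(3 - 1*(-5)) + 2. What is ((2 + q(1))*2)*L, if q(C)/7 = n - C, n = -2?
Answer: -2204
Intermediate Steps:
q(C) = -14 - 7*C (q(C) = 7*(-2 - C) = -14 - 7*C)
m = 58 (m = 7*(3 + 5) + 2 = 7*8 + 2 = 56 + 2 = 58)
L = 58
((2 + q(1))*2)*L = ((2 + (-14 - 7*1))*2)*58 = ((2 + (-14 - 7))*2)*58 = ((2 - 21)*2)*58 = -19*2*58 = -38*58 = -2204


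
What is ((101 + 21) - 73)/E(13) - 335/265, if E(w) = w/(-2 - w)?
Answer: -39826/689 ≈ -57.803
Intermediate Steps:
((101 + 21) - 73)/E(13) - 335/265 = ((101 + 21) - 73)/((-1*13/(2 + 13))) - 335/265 = (122 - 73)/((-1*13/15)) - 335*1/265 = 49/((-1*13*1/15)) - 67/53 = 49/(-13/15) - 67/53 = 49*(-15/13) - 67/53 = -735/13 - 67/53 = -39826/689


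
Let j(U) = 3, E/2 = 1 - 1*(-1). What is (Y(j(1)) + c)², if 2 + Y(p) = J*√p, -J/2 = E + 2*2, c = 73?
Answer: 5809 - 2272*√3 ≈ 1873.8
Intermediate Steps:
E = 4 (E = 2*(1 - 1*(-1)) = 2*(1 + 1) = 2*2 = 4)
J = -16 (J = -2*(4 + 2*2) = -2*(4 + 4) = -2*8 = -16)
Y(p) = -2 - 16*√p
(Y(j(1)) + c)² = ((-2 - 16*√3) + 73)² = (71 - 16*√3)²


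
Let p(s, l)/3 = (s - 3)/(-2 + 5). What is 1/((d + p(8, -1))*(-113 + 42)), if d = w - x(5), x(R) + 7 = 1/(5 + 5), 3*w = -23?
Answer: -30/9017 ≈ -0.0033270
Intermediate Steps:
w = -23/3 (w = (1/3)*(-23) = -23/3 ≈ -7.6667)
x(R) = -69/10 (x(R) = -7 + 1/(5 + 5) = -7 + 1/10 = -69/10)
p(s, l) = -3 + s (p(s, l) = 3*((s - 3)/(-2 + 5)) = 3*((-3 + s)/3) = 3*((-3 + s)*(1/3)) = 3*(-1 + s/3) = -3 + s)
d = -23/30 (d = -23/3 - 1*(-69/10) = -23/3 + 69/10 = -23/30 ≈ -0.76667)
1/((d + p(8, -1))*(-113 + 42)) = 1/((-23/30 + (-3 + 8))*(-113 + 42)) = 1/((-23/30 + 5)*(-71)) = 1/((127/30)*(-71)) = 1/(-9017/30) = -30/9017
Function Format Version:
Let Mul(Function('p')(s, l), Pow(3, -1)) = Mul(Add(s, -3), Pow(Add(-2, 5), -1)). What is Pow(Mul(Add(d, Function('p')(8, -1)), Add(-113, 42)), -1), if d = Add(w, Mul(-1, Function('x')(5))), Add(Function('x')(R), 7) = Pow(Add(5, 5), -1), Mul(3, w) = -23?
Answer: Rational(-30, 9017) ≈ -0.0033270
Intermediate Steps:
w = Rational(-23, 3) (w = Mul(Rational(1, 3), -23) = Rational(-23, 3) ≈ -7.6667)
Function('x')(R) = Rational(-69, 10) (Function('x')(R) = Add(-7, Pow(Add(5, 5), -1)) = Add(-7, Pow(10, -1)) = Add(-7, Rational(1, 10)) = Rational(-69, 10))
Function('p')(s, l) = Add(-3, s) (Function('p')(s, l) = Mul(3, Mul(Add(s, -3), Pow(Add(-2, 5), -1))) = Mul(3, Mul(Add(-3, s), Pow(3, -1))) = Mul(3, Mul(Add(-3, s), Rational(1, 3))) = Mul(3, Add(-1, Mul(Rational(1, 3), s))) = Add(-3, s))
d = Rational(-23, 30) (d = Add(Rational(-23, 3), Mul(-1, Rational(-69, 10))) = Add(Rational(-23, 3), Rational(69, 10)) = Rational(-23, 30) ≈ -0.76667)
Pow(Mul(Add(d, Function('p')(8, -1)), Add(-113, 42)), -1) = Pow(Mul(Add(Rational(-23, 30), Add(-3, 8)), Add(-113, 42)), -1) = Pow(Mul(Add(Rational(-23, 30), 5), -71), -1) = Pow(Mul(Rational(127, 30), -71), -1) = Pow(Rational(-9017, 30), -1) = Rational(-30, 9017)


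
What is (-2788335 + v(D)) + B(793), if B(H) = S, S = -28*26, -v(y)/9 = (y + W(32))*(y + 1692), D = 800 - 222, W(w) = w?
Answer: -15251363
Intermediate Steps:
D = 578
v(y) = -9*(32 + y)*(1692 + y) (v(y) = -9*(y + 32)*(y + 1692) = -9*(32 + y)*(1692 + y))
S = -728
B(H) = -728
(-2788335 + v(D)) + B(793) = (-2788335 + (-487296 - 15516*578 - 9*578²)) - 728 = (-2788335 + (-487296 - 8968248 - 9*334084)) - 728 = (-2788335 + (-487296 - 8968248 - 3006756)) - 728 = (-2788335 - 12462300) - 728 = -15250635 - 728 = -15251363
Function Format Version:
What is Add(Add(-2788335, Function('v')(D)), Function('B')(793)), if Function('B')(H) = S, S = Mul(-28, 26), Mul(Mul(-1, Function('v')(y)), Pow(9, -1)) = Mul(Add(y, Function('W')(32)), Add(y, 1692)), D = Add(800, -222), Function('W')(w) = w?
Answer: -15251363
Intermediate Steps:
D = 578
Function('v')(y) = Mul(-9, Add(32, y), Add(1692, y)) (Function('v')(y) = Mul(-9, Mul(Add(y, 32), Add(y, 1692))) = Mul(-9, Mul(Add(32, y), Add(1692, y))) = Mul(-9, Add(32, y), Add(1692, y)))
S = -728
Function('B')(H) = -728
Add(Add(-2788335, Function('v')(D)), Function('B')(793)) = Add(Add(-2788335, Add(-487296, Mul(-15516, 578), Mul(-9, Pow(578, 2)))), -728) = Add(Add(-2788335, Add(-487296, -8968248, Mul(-9, 334084))), -728) = Add(Add(-2788335, Add(-487296, -8968248, -3006756)), -728) = Add(Add(-2788335, -12462300), -728) = Add(-15250635, -728) = -15251363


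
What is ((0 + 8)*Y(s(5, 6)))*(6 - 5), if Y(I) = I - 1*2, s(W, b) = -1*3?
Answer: -40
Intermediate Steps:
s(W, b) = -3
Y(I) = -2 + I (Y(I) = I - 2 = -2 + I)
((0 + 8)*Y(s(5, 6)))*(6 - 5) = ((0 + 8)*(-2 - 3))*(6 - 5) = (8*(-5))*1 = -40*1 = -40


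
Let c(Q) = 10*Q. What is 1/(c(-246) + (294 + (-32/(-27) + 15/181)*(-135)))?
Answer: -181/423031 ≈ -0.00042786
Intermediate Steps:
1/(c(-246) + (294 + (-32/(-27) + 15/181)*(-135))) = 1/(10*(-246) + (294 + (-32/(-27) + 15/181)*(-135))) = 1/(-2460 + (294 + (-32*(-1/27) + 15*(1/181))*(-135))) = 1/(-2460 + (294 + (32/27 + 15/181)*(-135))) = 1/(-2460 + (294 + (6197/4887)*(-135))) = 1/(-2460 + (294 - 30985/181)) = 1/(-2460 + 22229/181) = 1/(-423031/181) = -181/423031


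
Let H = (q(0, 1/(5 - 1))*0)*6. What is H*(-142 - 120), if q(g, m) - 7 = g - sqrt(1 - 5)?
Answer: 0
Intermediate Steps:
q(g, m) = 7 + g - 2*I (q(g, m) = 7 + (g - sqrt(1 - 5)) = 7 + (g - sqrt(-4)) = 7 + (g - 2*I) = 7 + g - 2*I)
H = 0 (H = ((7 + 0 - 2*I)*0)*6 = ((7 - 2*I)*0)*6 = 0*6 = 0)
H*(-142 - 120) = 0*(-142 - 120) = 0*(-262) = 0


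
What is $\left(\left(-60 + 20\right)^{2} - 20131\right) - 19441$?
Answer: $-37972$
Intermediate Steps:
$\left(\left(-60 + 20\right)^{2} - 20131\right) - 19441 = \left(\left(-40\right)^{2} - 20131\right) - 19441 = \left(1600 - 20131\right) - 19441 = -18531 - 19441 = -37972$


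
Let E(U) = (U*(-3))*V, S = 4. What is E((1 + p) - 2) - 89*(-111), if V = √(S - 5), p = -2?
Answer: 9879 + 9*I ≈ 9879.0 + 9.0*I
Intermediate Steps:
V = I (V = √(4 - 5) = √(-1) = I ≈ 1.0*I)
E(U) = -3*I*U (E(U) = (U*(-3))*I = (-3*U)*I = -3*I*U)
E((1 + p) - 2) - 89*(-111) = -3*I*((1 - 2) - 2) - 89*(-111) = -3*I*(-1 - 2) + 9879 = -3*I*(-3) + 9879 = 9*I + 9879 = 9879 + 9*I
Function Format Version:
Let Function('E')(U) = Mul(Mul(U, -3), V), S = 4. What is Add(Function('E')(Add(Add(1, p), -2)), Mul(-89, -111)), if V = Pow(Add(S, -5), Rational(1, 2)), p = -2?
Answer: Add(9879, Mul(9, I)) ≈ Add(9879.0, Mul(9.0000, I))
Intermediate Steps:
V = I (V = Pow(Add(4, -5), Rational(1, 2)) = Pow(-1, Rational(1, 2)) = I ≈ Mul(1.0000, I))
Function('E')(U) = Mul(-3, I, U) (Function('E')(U) = Mul(Mul(U, -3), I) = Mul(Mul(-3, U), I) = Mul(-3, I, U))
Add(Function('E')(Add(Add(1, p), -2)), Mul(-89, -111)) = Add(Mul(-3, I, Add(Add(1, -2), -2)), Mul(-89, -111)) = Add(Mul(-3, I, Add(-1, -2)), 9879) = Add(Mul(-3, I, -3), 9879) = Add(Mul(9, I), 9879) = Add(9879, Mul(9, I))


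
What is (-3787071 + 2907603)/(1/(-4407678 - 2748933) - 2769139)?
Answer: 3147005181474/9908825313965 ≈ 0.31760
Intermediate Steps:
(-3787071 + 2907603)/(1/(-4407678 - 2748933) - 2769139) = -879468/(1/(-7156611) - 2769139) = -879468/(-1/7156611 - 2769139) = -879468/(-19817650627930/7156611) = -879468*(-7156611/19817650627930) = 3147005181474/9908825313965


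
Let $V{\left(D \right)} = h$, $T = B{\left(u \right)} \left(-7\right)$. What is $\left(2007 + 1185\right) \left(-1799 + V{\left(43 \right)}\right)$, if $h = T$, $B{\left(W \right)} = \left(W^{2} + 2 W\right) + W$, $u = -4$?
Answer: $-5831784$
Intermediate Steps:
$B{\left(W \right)} = W^{2} + 3 W$
$T = -28$ ($T = - 4 \left(3 - 4\right) \left(-7\right) = \left(-4\right) \left(-1\right) \left(-7\right) = 4 \left(-7\right) = -28$)
$h = -28$
$V{\left(D \right)} = -28$
$\left(2007 + 1185\right) \left(-1799 + V{\left(43 \right)}\right) = \left(2007 + 1185\right) \left(-1799 - 28\right) = 3192 \left(-1827\right) = -5831784$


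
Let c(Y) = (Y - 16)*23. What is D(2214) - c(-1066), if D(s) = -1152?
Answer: 23734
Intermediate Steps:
c(Y) = -368 + 23*Y (c(Y) = (-16 + Y)*23 = -368 + 23*Y)
D(2214) - c(-1066) = -1152 - (-368 + 23*(-1066)) = -1152 - (-368 - 24518) = -1152 - 1*(-24886) = -1152 + 24886 = 23734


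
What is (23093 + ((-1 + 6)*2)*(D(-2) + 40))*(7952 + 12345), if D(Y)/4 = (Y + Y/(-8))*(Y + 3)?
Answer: 475416631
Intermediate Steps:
D(Y) = 7*Y*(3 + Y)/2 (D(Y) = 4*((Y + Y/(-8))*(Y + 3)) = 4*((Y + Y*(-1/8))*(3 + Y)) = 4*((Y - Y/8)*(3 + Y)) = 4*((7*Y/8)*(3 + Y)) = 4*(7*Y*(3 + Y)/8) = 7*Y*(3 + Y)/2)
(23093 + ((-1 + 6)*2)*(D(-2) + 40))*(7952 + 12345) = (23093 + ((-1 + 6)*2)*((7/2)*(-2)*(3 - 2) + 40))*(7952 + 12345) = (23093 + (5*2)*((7/2)*(-2)*1 + 40))*20297 = (23093 + 10*(-7 + 40))*20297 = (23093 + 10*33)*20297 = (23093 + 330)*20297 = 23423*20297 = 475416631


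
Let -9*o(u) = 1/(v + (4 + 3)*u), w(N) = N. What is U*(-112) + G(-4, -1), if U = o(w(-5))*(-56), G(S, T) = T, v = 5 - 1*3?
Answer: 5975/297 ≈ 20.118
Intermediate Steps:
v = 2 (v = 5 - 3 = 2)
o(u) = -1/(9*(2 + 7*u)) (o(u) = -1/(9*(2 + (4 + 3)*u)) = -1/(9*(2 + 7*u)))
U = -56/297 (U = -1/(18 + 63*(-5))*(-56) = -1/(18 - 315)*(-56) = -1/(-297)*(-56) = -1*(-1/297)*(-56) = (1/297)*(-56) = -56/297 ≈ -0.18855)
U*(-112) + G(-4, -1) = -56/297*(-112) - 1 = 6272/297 - 1 = 5975/297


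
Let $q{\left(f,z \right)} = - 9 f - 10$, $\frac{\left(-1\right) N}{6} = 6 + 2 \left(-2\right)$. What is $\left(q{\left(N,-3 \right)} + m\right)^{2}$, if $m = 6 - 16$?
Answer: $7744$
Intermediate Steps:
$N = -12$ ($N = - 6 \left(6 + 2 \left(-2\right)\right) = - 6 \left(6 - 4\right) = \left(-6\right) 2 = -12$)
$q{\left(f,z \right)} = -10 - 9 f$
$m = -10$
$\left(q{\left(N,-3 \right)} + m\right)^{2} = \left(\left(-10 - -108\right) - 10\right)^{2} = \left(\left(-10 + 108\right) - 10\right)^{2} = \left(98 - 10\right)^{2} = 88^{2} = 7744$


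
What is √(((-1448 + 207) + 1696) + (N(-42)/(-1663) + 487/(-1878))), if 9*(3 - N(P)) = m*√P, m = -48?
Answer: √(4435450734619470 - 31281109824*I*√42)/3123114 ≈ 21.325 - 0.00048733*I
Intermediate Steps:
N(P) = 3 + 16*√P/3 (N(P) = 3 - (-16)*√P/3 = 3 + 16*√P/3)
√(((-1448 + 207) + 1696) + (N(-42)/(-1663) + 487/(-1878))) = √(((-1448 + 207) + 1696) + ((3 + 16*√(-42)/3)/(-1663) + 487/(-1878))) = √((-1241 + 1696) + ((3 + 16*(I*√42)/3)*(-1/1663) + 487*(-1/1878))) = √(455 + ((3 + 16*I*√42/3)*(-1/1663) - 487/1878)) = √(455 + ((-3/1663 - 16*I*√42/4989) - 487/1878)) = √(455 + (-815515/3123114 - 16*I*√42/4989)) = √(1420201355/3123114 - 16*I*√42/4989)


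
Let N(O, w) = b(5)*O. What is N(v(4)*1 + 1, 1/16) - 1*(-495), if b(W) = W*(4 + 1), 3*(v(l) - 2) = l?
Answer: 1810/3 ≈ 603.33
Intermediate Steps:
v(l) = 2 + l/3
b(W) = 5*W (b(W) = W*5 = 5*W)
N(O, w) = 25*O (N(O, w) = (5*5)*O = 25*O)
N(v(4)*1 + 1, 1/16) - 1*(-495) = 25*((2 + (⅓)*4)*1 + 1) - 1*(-495) = 25*((2 + 4/3)*1 + 1) + 495 = 25*((10/3)*1 + 1) + 495 = 25*(10/3 + 1) + 495 = 25*(13/3) + 495 = 325/3 + 495 = 1810/3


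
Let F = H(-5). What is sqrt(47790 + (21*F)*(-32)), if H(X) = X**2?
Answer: sqrt(30990) ≈ 176.04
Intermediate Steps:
F = 25 (F = (-5)**2 = 25)
sqrt(47790 + (21*F)*(-32)) = sqrt(47790 + (21*25)*(-32)) = sqrt(47790 + 525*(-32)) = sqrt(47790 - 16800) = sqrt(30990)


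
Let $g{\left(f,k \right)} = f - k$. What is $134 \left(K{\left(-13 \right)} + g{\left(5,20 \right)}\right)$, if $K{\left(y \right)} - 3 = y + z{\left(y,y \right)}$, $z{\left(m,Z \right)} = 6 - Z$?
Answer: $-804$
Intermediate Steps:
$K{\left(y \right)} = 9$ ($K{\left(y \right)} = 3 + \left(y - \left(-6 + y\right)\right) = 3 + 6 = 9$)
$134 \left(K{\left(-13 \right)} + g{\left(5,20 \right)}\right) = 134 \left(9 + \left(5 - 20\right)\right) = 134 \left(9 - 15\right) = 134 \left(-6\right) = -804$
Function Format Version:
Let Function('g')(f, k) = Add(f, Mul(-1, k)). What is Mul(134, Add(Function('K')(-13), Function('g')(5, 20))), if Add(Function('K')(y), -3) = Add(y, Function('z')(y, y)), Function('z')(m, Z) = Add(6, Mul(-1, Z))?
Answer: -804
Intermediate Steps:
Function('K')(y) = 9 (Function('K')(y) = Add(3, Add(y, Add(6, Mul(-1, y)))) = Add(3, 6) = 9)
Mul(134, Add(Function('K')(-13), Function('g')(5, 20))) = Mul(134, Add(9, Add(5, Mul(-1, 20)))) = Mul(134, Add(9, Add(5, -20))) = Mul(134, Add(9, -15)) = Mul(134, -6) = -804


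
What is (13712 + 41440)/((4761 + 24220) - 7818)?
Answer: 55152/21163 ≈ 2.6061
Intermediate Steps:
(13712 + 41440)/((4761 + 24220) - 7818) = 55152/(28981 - 7818) = 55152/21163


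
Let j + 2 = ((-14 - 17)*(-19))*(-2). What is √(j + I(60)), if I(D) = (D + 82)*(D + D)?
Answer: 2*√3965 ≈ 125.94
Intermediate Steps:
I(D) = 2*D*(82 + D) (I(D) = (82 + D)*(2*D) = 2*D*(82 + D))
j = -1180 (j = -2 + ((-14 - 17)*(-19))*(-2) = -2 - 31*(-19)*(-2) = -2 + 589*(-2) = -2 - 1178 = -1180)
√(j + I(60)) = √(-1180 + 2*60*(82 + 60)) = √(-1180 + 2*60*142) = √(-1180 + 17040) = √15860 = 2*√3965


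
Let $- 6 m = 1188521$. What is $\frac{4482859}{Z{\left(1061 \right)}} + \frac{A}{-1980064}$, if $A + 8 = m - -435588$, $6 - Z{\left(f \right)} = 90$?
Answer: $- \frac{1479394612067}{27720896} \approx -53368.0$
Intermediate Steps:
$m = - \frac{1188521}{6}$ ($m = \left(- \frac{1}{6}\right) 1188521 = - \frac{1188521}{6} \approx -1.9809 \cdot 10^{5}$)
$Z{\left(f \right)} = -84$ ($Z{\left(f \right)} = 6 - 90 = -84$)
$A = \frac{1424959}{6}$ ($A = -8 - - \frac{1425007}{6} = -8 + \left(- \frac{1188521}{6} + 435588\right) = -8 + \frac{1425007}{6} = \frac{1424959}{6} \approx 2.3749 \cdot 10^{5}$)
$\frac{4482859}{Z{\left(1061 \right)}} + \frac{A}{-1980064} = \frac{4482859}{-84} + \frac{1424959}{6 \left(-1980064\right)} = 4482859 \left(- \frac{1}{84}\right) + \frac{1424959}{6} \left(- \frac{1}{1980064}\right) = - \frac{4482859}{84} - \frac{1424959}{11880384} = - \frac{1479394612067}{27720896}$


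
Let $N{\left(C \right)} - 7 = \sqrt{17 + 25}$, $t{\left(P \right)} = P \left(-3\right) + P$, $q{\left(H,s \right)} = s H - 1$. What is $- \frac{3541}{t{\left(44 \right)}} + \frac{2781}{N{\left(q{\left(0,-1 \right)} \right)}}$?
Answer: $\frac{248269}{88} - \frac{2781 \sqrt{42}}{7} \approx 246.53$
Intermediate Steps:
$q{\left(H,s \right)} = -1 + H s$ ($q{\left(H,s \right)} = H s - 1 = -1 + H s$)
$t{\left(P \right)} = - 2 P$ ($t{\left(P \right)} = - 3 P + P = - 2 P$)
$N{\left(C \right)} = 7 + \sqrt{42}$ ($N{\left(C \right)} = 7 + \sqrt{17 + 25} = 7 + \sqrt{42}$)
$- \frac{3541}{t{\left(44 \right)}} + \frac{2781}{N{\left(q{\left(0,-1 \right)} \right)}} = - \frac{3541}{\left(-2\right) 44} + \frac{2781}{7 + \sqrt{42}} = - \frac{3541}{-88} + \frac{2781}{7 + \sqrt{42}} = \left(-3541\right) \left(- \frac{1}{88}\right) + \frac{2781}{7 + \sqrt{42}} = \frac{3541}{88} + \frac{2781}{7 + \sqrt{42}}$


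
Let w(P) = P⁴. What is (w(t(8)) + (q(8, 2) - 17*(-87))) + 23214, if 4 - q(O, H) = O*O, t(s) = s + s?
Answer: 90169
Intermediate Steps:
t(s) = 2*s
q(O, H) = 4 - O² (q(O, H) = 4 - O*O = 4 - O²)
(w(t(8)) + (q(8, 2) - 17*(-87))) + 23214 = ((2*8)⁴ + ((4 - 1*8²) - 17*(-87))) + 23214 = (16⁴ + ((4 - 1*64) + 1479)) + 23214 = (65536 + ((4 - 64) + 1479)) + 23214 = (65536 + (-60 + 1479)) + 23214 = (65536 + 1419) + 23214 = 66955 + 23214 = 90169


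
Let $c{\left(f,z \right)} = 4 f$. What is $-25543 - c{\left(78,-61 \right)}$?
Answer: $-25855$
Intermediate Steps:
$-25543 - c{\left(78,-61 \right)} = -25543 - 4 \cdot 78 = -25543 - 312 = -25855$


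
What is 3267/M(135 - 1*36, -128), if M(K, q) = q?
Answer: -3267/128 ≈ -25.523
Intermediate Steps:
3267/M(135 - 1*36, -128) = 3267/(-128) = 3267*(-1/128) = -3267/128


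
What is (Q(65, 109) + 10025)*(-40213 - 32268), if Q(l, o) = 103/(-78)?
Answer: -56669052407/78 ≈ -7.2653e+8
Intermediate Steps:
Q(l, o) = -103/78 (Q(l, o) = 103*(-1/78) = -103/78)
(Q(65, 109) + 10025)*(-40213 - 32268) = (-103/78 + 10025)*(-40213 - 32268) = (781847/78)*(-72481) = -56669052407/78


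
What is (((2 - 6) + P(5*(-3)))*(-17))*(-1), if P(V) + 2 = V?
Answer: -357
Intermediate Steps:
P(V) = -2 + V
(((2 - 6) + P(5*(-3)))*(-17))*(-1) = (((2 - 6) + (-2 + 5*(-3)))*(-17))*(-1) = ((-4 + (-2 - 15))*(-17))*(-1) = ((-4 - 17)*(-17))*(-1) = -21*(-17)*(-1) = 357*(-1) = -357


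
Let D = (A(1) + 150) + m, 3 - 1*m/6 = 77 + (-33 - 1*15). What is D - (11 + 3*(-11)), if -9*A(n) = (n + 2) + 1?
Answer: 140/9 ≈ 15.556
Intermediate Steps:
A(n) = -⅓ - n/9 (A(n) = -((n + 2) + 1)/9 = -((2 + n) + 1)/9 = -(3 + n)/9 = -⅓ - n/9)
m = -156 (m = 18 - 6*(77 + (-33 - 1*15)) = 18 - 6*(77 + (-33 - 15)) = 18 - 6*(77 - 48) = 18 - 6*29 = 18 - 174 = -156)
D = -58/9 (D = ((-⅓ - ⅑*1) + 150) - 156 = ((-⅓ - ⅑) + 150) - 156 = (-4/9 + 150) - 156 = 1346/9 - 156 = -58/9 ≈ -6.4444)
D - (11 + 3*(-11)) = -58/9 - (11 + 3*(-11)) = -58/9 - (11 - 33) = -58/9 - 1*(-22) = -58/9 + 22 = 140/9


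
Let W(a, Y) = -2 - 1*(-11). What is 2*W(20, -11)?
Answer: 18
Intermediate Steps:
W(a, Y) = 9 (W(a, Y) = -2 + 11 = 9)
2*W(20, -11) = 2*9 = 18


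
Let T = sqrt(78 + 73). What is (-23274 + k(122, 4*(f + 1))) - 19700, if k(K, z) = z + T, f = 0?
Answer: -42970 + sqrt(151) ≈ -42958.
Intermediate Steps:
T = sqrt(151) ≈ 12.288
k(K, z) = z + sqrt(151)
(-23274 + k(122, 4*(f + 1))) - 19700 = (-23274 + (4*(0 + 1) + sqrt(151))) - 19700 = (-23274 + (4*1 + sqrt(151))) - 19700 = (-23274 + (4 + sqrt(151))) - 19700 = (-23270 + sqrt(151)) - 19700 = -42970 + sqrt(151)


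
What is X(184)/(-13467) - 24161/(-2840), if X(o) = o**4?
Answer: -3254964234053/38246280 ≈ -85105.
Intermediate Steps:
X(184)/(-13467) - 24161/(-2840) = 184**4/(-13467) - 24161/(-2840) = 1146228736*(-1/13467) - 24161*(-1/2840) = -1146228736/13467 + 24161/2840 = -3254964234053/38246280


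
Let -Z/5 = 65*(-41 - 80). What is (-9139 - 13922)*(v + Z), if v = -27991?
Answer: -261373374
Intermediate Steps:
Z = 39325 (Z = -325*(-41 - 80) = -325*(-121) = -5*(-7865) = 39325)
(-9139 - 13922)*(v + Z) = (-9139 - 13922)*(-27991 + 39325) = -23061*11334 = -261373374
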